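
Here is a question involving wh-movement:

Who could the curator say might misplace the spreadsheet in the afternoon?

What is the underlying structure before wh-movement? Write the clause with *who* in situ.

The curator could say who might misplace the spreadsheet in the afternoon.

The filler 'who' is interpreted as the subject of the clause embedded under 'say'. Fronting leaves a gap immediately after 'say':
Who could the curator say ___ might misplace the spreadsheet in the afternoon?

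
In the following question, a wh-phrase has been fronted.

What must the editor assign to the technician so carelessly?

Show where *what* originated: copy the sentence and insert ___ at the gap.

In situ: The editor must assign what to the technician so carelessly.
'what' functions as the direct object of 'assign'. The gap is right after 'assign'.

What must the editor assign ___ to the technician so carelessly?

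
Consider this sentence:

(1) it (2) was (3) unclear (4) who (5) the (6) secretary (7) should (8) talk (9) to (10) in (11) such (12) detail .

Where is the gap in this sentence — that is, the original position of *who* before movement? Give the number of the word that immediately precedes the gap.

9

Pre-movement form: The secretary should talk to who in such detail.
'who' functions as the object of the preposition 'to'. Fronting leaves a gap immediately after 'to':
It was unclear who the secretary should talk to ___ in such detail.
'to' is word 9.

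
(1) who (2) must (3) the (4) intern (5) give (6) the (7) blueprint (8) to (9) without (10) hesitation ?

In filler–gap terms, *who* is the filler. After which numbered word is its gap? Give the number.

8

Pre-movement form: The intern must give the blueprint to who without hesitation.
'who' is the object of the preposition 'to' (recipient of 'give'). It moves to the left edge, and the trace sits right after 'to':
Who must the intern give the blueprint to ___ without hesitation?
'to' is word 8.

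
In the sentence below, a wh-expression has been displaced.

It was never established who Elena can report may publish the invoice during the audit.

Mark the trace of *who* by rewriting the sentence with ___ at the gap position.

Before movement: Elena can report who may publish the invoice during the audit.
The filler 'who' is interpreted as the subject of the clause embedded under 'report'. The gap is right after 'report'.

It was never established who Elena can report ___ may publish the invoice during the audit.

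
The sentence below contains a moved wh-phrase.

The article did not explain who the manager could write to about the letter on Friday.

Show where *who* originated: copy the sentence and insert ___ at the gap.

The article did not explain who the manager could write to ___ about the letter on Friday.

Underlying clause: The manager could write to who about the letter on Friday.
'who' is the object of the preposition 'to'. The gap is right after 'to'.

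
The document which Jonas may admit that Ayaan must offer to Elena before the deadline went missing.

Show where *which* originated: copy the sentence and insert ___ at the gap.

The document which Jonas may admit that Ayaan must offer ___ to Elena before the deadline went missing.

'which' is the direct object of 'offer'. The gap is right after 'offer'.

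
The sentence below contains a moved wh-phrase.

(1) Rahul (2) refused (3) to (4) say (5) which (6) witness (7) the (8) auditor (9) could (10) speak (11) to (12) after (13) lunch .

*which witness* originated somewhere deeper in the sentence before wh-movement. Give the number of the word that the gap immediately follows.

Pre-movement form: The auditor could speak to which witness after lunch.
The filler 'which witness' is interpreted as the object of the preposition 'to'. Fronting leaves a gap immediately after 'to':
Rahul refused to say which witness the auditor could speak to ___ after lunch.
'to' is word 11.

11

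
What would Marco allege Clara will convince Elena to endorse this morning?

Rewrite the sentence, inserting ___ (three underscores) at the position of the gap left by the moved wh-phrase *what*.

What would Marco allege Clara will convince Elena to endorse ___ this morning?

In situ: Marco would allege Clara will convince Elena to endorse what this morning.
'what' functions as the direct object of 'endorse'. The gap is right after 'endorse'.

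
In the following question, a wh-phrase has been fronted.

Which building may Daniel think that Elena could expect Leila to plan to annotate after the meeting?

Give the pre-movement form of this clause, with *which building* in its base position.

Daniel may think that Elena could expect Leila to plan to annotate which building after the meeting.

'which building' functions as the direct object of 'annotate'. Wh-movement fronts it, leaving a gap right after 'annotate':
Which building may Daniel think that Elena could expect Leila to plan to annotate ___ after the meeting?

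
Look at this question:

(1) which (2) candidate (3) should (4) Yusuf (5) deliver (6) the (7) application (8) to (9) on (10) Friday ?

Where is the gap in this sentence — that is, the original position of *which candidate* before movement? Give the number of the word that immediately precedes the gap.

Pre-movement form: Yusuf should deliver the application to which candidate on Friday.
'which candidate' is the object of the preposition 'to' (recipient of 'deliver'). Wh-movement fronts it, leaving a gap right after 'to':
Which candidate should Yusuf deliver the application to ___ on Friday?
'to' is word 8.

8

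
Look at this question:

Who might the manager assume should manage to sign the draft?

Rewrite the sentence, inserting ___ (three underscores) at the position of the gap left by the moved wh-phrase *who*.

In situ: The manager might assume who should manage to sign the draft.
The filler 'who' is interpreted as the subject of the clause embedded under 'assume'. The gap is right after 'assume'.

Who might the manager assume ___ should manage to sign the draft?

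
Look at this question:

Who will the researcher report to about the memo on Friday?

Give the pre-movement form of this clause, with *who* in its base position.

The researcher will report to who about the memo on Friday.

'who' is the object of the preposition 'to'. Fronting leaves a gap immediately after 'to':
Who will the researcher report to ___ about the memo on Friday?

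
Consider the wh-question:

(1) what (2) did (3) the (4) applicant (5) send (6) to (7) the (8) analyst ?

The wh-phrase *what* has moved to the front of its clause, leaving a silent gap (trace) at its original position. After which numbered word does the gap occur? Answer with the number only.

Underlying clause: The applicant did send what to the analyst.
'what' is the direct object of 'send'. Fronting leaves a gap immediately after 'send':
What did the applicant send ___ to the analyst?
'send' is word 5.

5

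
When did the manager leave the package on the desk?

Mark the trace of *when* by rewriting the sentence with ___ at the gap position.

Before movement: The manager did leave the package on the desk when.
The filler 'when' is interpreted as the temporal adjunct. The gap is right after 'desk'.

When did the manager leave the package on the desk ___?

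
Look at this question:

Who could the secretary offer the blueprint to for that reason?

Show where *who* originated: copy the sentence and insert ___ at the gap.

Who could the secretary offer the blueprint to ___ for that reason?

Pre-movement form: The secretary could offer the blueprint to who for that reason.
The filler 'who' is interpreted as the object of the preposition 'to' (recipient of 'offer'). The gap is right after 'to'.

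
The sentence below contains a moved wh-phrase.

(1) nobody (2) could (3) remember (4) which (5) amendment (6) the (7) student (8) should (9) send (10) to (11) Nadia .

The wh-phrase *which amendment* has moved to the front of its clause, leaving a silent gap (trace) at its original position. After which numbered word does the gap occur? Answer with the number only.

Pre-movement form: The student should send which amendment to Nadia.
The filler 'which amendment' is interpreted as the direct object of 'send'. Wh-movement fronts it, leaving a gap right after 'send':
Nobody could remember which amendment the student should send ___ to Nadia.
'send' is word 9.

9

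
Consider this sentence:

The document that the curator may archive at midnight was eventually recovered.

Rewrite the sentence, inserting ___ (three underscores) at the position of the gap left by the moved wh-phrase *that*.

The filler 'that' is interpreted as the direct object of 'archive'. The gap is right after 'archive'.

The document that the curator may archive ___ at midnight was eventually recovered.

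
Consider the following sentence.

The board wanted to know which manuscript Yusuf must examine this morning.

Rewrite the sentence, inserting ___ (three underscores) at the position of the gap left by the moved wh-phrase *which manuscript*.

Before movement: Yusuf must examine which manuscript this morning.
The filler 'which manuscript' is interpreted as the direct object of 'examine'. The gap is right after 'examine'.

The board wanted to know which manuscript Yusuf must examine ___ this morning.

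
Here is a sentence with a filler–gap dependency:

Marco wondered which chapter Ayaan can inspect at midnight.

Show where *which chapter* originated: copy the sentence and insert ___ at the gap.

Marco wondered which chapter Ayaan can inspect ___ at midnight.

In situ: Ayaan can inspect which chapter at midnight.
'which chapter' is the direct object of 'inspect'. The gap is right after 'inspect'.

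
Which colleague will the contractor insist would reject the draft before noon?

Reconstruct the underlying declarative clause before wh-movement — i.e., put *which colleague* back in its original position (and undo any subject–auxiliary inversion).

'which colleague' functions as the subject of the clause embedded under 'insist'. It moves to the left edge, and the trace sits right after 'insist':
Which colleague will the contractor insist ___ would reject the draft before noon?

The contractor will insist which colleague would reject the draft before noon.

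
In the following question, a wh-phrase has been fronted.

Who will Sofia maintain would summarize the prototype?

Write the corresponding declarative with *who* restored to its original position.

Sofia will maintain who would summarize the prototype.

The filler 'who' is interpreted as the subject of the clause embedded under 'maintain'. It moves to the left edge, and the trace sits right after 'maintain':
Who will Sofia maintain ___ would summarize the prototype?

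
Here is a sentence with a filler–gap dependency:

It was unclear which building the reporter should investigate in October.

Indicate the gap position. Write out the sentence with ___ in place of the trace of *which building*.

In situ: The reporter should investigate which building in October.
'which building' functions as the direct object of 'investigate'. The gap is right after 'investigate'.

It was unclear which building the reporter should investigate ___ in October.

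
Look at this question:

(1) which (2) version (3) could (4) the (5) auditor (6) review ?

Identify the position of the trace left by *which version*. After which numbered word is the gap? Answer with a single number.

In situ: The auditor could review which version.
The filler 'which version' is interpreted as the direct object of 'review'. Fronting leaves a gap immediately after 'review':
Which version could the auditor review ___?
'review' is word 6.

6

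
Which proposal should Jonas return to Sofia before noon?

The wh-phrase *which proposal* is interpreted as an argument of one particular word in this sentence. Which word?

return

Before movement: Jonas should return which proposal to Sofia before noon.
'which proposal' functions as the direct object of 'return'. Fronting leaves a gap immediately after 'return':
Which proposal should Jonas return ___ to Sofia before noon?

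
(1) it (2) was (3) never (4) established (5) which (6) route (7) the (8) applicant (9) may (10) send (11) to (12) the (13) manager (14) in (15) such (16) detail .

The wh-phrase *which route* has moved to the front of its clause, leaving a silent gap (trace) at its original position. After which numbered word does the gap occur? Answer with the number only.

10

Underlying clause: The applicant may send which route to the manager in such detail.
'which route' is the direct object of 'send'. Fronting leaves a gap immediately after 'send':
It was never established which route the applicant may send ___ to the manager in such detail.
'send' is word 10.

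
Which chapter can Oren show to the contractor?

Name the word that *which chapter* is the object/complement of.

show

In situ: Oren can show which chapter to the contractor.
The filler 'which chapter' is interpreted as the direct object of 'show'. It moves to the left edge, and the trace sits right after 'show':
Which chapter can Oren show ___ to the contractor?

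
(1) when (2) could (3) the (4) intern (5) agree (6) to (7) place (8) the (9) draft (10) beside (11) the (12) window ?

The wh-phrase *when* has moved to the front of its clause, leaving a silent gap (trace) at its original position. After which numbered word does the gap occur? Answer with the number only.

12

Underlying clause: The intern could agree to place the draft beside the window when.
The filler 'when' is interpreted as the temporal adjunct. Fronting leaves a gap immediately after 'window':
When could the intern agree to place the draft beside the window ___?
'window' is word 12.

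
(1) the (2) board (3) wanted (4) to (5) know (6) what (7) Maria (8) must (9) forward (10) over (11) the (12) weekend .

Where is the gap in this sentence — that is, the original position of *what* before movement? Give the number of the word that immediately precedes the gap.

Before movement: Maria must forward what over the weekend.
'what' is the direct object of 'forward'. Fronting leaves a gap immediately after 'forward':
The board wanted to know what Maria must forward ___ over the weekend.
'forward' is word 9.

9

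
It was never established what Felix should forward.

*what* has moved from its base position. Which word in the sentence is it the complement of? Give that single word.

forward

Before movement: Felix should forward what.
'what' is the direct object of 'forward'. Fronting leaves a gap immediately after 'forward':
It was never established what Felix should forward ___.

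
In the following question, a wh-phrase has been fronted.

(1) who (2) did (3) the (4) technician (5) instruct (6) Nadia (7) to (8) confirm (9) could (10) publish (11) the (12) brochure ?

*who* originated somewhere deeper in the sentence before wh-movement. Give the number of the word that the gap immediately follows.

Pre-movement form: The technician did instruct Nadia to confirm who could publish the brochure.
'who' functions as the subject of the clause embedded under 'confirm'. It moves to the left edge, and the trace sits right after 'confirm':
Who did the technician instruct Nadia to confirm ___ could publish the brochure?
'confirm' is word 8.

8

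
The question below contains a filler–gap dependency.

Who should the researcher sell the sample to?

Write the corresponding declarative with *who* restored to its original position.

'who' is the object of the preposition 'to' (recipient of 'sell'). Wh-movement fronts it, leaving a gap right after 'to':
Who should the researcher sell the sample to ___?

The researcher should sell the sample to who.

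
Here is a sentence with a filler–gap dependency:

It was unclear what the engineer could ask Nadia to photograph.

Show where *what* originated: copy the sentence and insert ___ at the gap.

Pre-movement form: The engineer could ask Nadia to photograph what.
The filler 'what' is interpreted as the direct object of 'photograph'. The gap is right after 'photograph'.

It was unclear what the engineer could ask Nadia to photograph ___.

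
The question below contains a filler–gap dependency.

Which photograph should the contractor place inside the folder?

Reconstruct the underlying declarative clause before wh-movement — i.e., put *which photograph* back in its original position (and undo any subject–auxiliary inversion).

'which photograph' is the direct object of 'place'. Wh-movement fronts it, leaving a gap right after 'place':
Which photograph should the contractor place ___ inside the folder?

The contractor should place which photograph inside the folder.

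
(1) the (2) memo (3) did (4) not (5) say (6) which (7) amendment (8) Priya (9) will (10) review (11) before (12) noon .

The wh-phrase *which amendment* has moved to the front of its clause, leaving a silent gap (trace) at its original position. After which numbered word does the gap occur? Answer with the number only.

10

Underlying clause: Priya will review which amendment before noon.
The filler 'which amendment' is interpreted as the direct object of 'review'. Wh-movement fronts it, leaving a gap right after 'review':
The memo did not say which amendment Priya will review ___ before noon.
'review' is word 10.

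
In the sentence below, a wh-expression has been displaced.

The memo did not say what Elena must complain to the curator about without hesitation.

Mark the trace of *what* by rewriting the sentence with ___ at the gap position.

The memo did not say what Elena must complain to the curator about ___ without hesitation.

Pre-movement form: Elena must complain to the curator about what without hesitation.
'what' is the object of the preposition 'about'. The gap is right after 'about'.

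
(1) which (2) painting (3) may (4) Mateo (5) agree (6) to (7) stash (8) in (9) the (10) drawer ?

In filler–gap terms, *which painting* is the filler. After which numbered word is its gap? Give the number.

Underlying clause: Mateo may agree to stash which painting in the drawer.
'which painting' is the direct object of 'stash'. Fronting leaves a gap immediately after 'stash':
Which painting may Mateo agree to stash ___ in the drawer?
'stash' is word 7.

7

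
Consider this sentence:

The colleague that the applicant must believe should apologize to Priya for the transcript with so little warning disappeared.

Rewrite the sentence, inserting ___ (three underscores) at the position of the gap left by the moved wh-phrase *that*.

The colleague that the applicant must believe ___ should apologize to Priya for the transcript with so little warning disappeared.

'that' is the subject of the clause embedded under 'believe'. The gap is right after 'believe'.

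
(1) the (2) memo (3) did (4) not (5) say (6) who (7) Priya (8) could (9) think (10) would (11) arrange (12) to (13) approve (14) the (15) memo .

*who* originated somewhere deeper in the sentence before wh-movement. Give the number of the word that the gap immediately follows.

9

In situ: Priya could think who would arrange to approve the memo.
'who' is the subject of the clause embedded under 'think'. Wh-movement fronts it, leaving a gap right after 'think':
The memo did not say who Priya could think ___ would arrange to approve the memo.
'think' is word 9.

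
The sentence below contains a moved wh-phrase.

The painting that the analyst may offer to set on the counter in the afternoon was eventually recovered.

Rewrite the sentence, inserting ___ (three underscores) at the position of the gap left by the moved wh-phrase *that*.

The filler 'that' is interpreted as the direct object of 'set'. The gap is right after 'set'.

The painting that the analyst may offer to set ___ on the counter in the afternoon was eventually recovered.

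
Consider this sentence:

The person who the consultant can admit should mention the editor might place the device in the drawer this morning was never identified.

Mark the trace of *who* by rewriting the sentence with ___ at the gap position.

'who' is the subject of the clause embedded under 'admit'. The gap is right after 'admit'.

The person who the consultant can admit ___ should mention the editor might place the device in the drawer this morning was never identified.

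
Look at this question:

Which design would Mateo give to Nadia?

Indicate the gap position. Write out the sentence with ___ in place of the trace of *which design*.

Before movement: Mateo would give which design to Nadia.
'which design' is the direct object of 'give'. The gap is right after 'give'.

Which design would Mateo give ___ to Nadia?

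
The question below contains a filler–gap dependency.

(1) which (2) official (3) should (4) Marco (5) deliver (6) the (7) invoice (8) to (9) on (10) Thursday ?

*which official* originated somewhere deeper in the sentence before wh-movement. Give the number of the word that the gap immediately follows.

Pre-movement form: Marco should deliver the invoice to which official on Thursday.
'which official' functions as the object of the preposition 'to' (recipient of 'deliver'). Fronting leaves a gap immediately after 'to':
Which official should Marco deliver the invoice to ___ on Thursday?
'to' is word 8.

8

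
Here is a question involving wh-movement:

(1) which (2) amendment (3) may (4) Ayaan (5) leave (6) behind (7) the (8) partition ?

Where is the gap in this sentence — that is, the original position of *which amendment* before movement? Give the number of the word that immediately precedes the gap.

5

Pre-movement form: Ayaan may leave which amendment behind the partition.
'which amendment' is the direct object of 'leave'. It moves to the left edge, and the trace sits right after 'leave':
Which amendment may Ayaan leave ___ behind the partition?
'leave' is word 5.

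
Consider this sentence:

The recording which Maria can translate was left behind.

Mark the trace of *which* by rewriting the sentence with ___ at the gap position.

The recording which Maria can translate ___ was left behind.

The filler 'which' is interpreted as the direct object of 'translate'. The gap is right after 'translate'.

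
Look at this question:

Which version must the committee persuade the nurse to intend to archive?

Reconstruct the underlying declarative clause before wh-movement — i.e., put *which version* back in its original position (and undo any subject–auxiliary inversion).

The committee must persuade the nurse to intend to archive which version.

'which version' functions as the direct object of 'archive'. It moves to the left edge, and the trace sits right after 'archive':
Which version must the committee persuade the nurse to intend to archive ___?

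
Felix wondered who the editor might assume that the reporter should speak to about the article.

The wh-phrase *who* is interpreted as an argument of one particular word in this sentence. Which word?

to

Underlying clause: The editor might assume that the reporter should speak to who about the article.
'who' is the object of the preposition 'to'. It moves to the left edge, and the trace sits right after 'to':
Felix wondered who the editor might assume that the reporter should speak to ___ about the article.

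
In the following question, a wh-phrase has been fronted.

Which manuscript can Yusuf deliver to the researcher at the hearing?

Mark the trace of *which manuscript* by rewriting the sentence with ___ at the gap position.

Before movement: Yusuf can deliver which manuscript to the researcher at the hearing.
The filler 'which manuscript' is interpreted as the direct object of 'deliver'. The gap is right after 'deliver'.

Which manuscript can Yusuf deliver ___ to the researcher at the hearing?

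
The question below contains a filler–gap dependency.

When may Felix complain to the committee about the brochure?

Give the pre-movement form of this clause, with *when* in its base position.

Felix may complain to the committee about the brochure when.

'when' functions as the temporal adjunct. Fronting leaves a gap immediately after 'brochure':
When may Felix complain to the committee about the brochure ___?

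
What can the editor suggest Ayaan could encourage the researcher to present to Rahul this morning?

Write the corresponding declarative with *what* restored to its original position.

The editor can suggest Ayaan could encourage the researcher to present what to Rahul this morning.

'what' is the direct object of 'present'. Fronting leaves a gap immediately after 'present':
What can the editor suggest Ayaan could encourage the researcher to present ___ to Rahul this morning?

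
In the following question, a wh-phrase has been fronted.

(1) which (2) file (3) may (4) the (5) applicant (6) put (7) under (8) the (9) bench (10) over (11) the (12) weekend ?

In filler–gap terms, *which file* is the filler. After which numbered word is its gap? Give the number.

6

In situ: The applicant may put which file under the bench over the weekend.
'which file' functions as the direct object of 'put'. It moves to the left edge, and the trace sits right after 'put':
Which file may the applicant put ___ under the bench over the weekend?
'put' is word 6.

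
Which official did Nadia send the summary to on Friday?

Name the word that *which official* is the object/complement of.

to

Before movement: Nadia did send the summary to which official on Friday.
'which official' is the object of the preposition 'to' (recipient of 'send'). Wh-movement fronts it, leaving a gap right after 'to':
Which official did Nadia send the summary to ___ on Friday?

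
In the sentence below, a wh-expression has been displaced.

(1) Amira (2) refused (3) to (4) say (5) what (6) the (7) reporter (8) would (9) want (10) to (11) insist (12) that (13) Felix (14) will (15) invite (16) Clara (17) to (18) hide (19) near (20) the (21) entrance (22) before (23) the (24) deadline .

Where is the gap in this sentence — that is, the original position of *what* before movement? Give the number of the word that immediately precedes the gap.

Before movement: The reporter would want to insist that Felix will invite Clara to hide what near the entrance before the deadline.
'what' functions as the direct object of 'hide'. Fronting leaves a gap immediately after 'hide':
Amira refused to say what the reporter would want to insist that Felix will invite Clara to hide ___ near the entrance before the deadline.
'hide' is word 18.

18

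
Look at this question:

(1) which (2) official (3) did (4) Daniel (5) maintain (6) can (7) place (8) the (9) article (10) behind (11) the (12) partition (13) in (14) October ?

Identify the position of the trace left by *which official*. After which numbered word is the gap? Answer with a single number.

5

In situ: Daniel did maintain which official can place the article behind the partition in October.
The filler 'which official' is interpreted as the subject of the clause embedded under 'maintain'. Fronting leaves a gap immediately after 'maintain':
Which official did Daniel maintain ___ can place the article behind the partition in October?
'maintain' is word 5.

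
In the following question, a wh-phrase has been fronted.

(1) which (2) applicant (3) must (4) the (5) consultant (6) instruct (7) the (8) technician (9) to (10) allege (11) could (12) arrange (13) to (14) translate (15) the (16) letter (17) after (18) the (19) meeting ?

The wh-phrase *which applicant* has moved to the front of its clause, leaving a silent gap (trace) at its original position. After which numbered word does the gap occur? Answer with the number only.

Pre-movement form: The consultant must instruct the technician to allege which applicant could arrange to translate the letter after the meeting.
The filler 'which applicant' is interpreted as the subject of the clause embedded under 'allege'. Fronting leaves a gap immediately after 'allege':
Which applicant must the consultant instruct the technician to allege ___ could arrange to translate the letter after the meeting?
'allege' is word 10.

10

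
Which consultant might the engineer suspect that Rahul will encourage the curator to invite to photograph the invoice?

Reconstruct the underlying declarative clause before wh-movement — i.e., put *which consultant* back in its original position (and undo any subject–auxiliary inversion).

The engineer might suspect that Rahul will encourage the curator to invite which consultant to photograph the invoice.

'which consultant' functions as the direct object of 'invite'. Fronting leaves a gap immediately after 'invite':
Which consultant might the engineer suspect that Rahul will encourage the curator to invite ___ to photograph the invoice?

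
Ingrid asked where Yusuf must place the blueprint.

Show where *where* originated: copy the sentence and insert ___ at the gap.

Ingrid asked where Yusuf must place the blueprint ___.

Underlying clause: Yusuf must place the blueprint where.
The filler 'where' is interpreted as the locative complement of 'place'. The gap is right after 'blueprint'.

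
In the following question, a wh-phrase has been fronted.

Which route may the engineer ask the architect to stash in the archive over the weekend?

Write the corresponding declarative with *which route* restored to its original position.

The engineer may ask the architect to stash which route in the archive over the weekend.

'which route' functions as the direct object of 'stash'. Fronting leaves a gap immediately after 'stash':
Which route may the engineer ask the architect to stash ___ in the archive over the weekend?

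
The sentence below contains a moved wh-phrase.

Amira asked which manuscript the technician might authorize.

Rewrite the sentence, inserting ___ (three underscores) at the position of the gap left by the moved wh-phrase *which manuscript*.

In situ: The technician might authorize which manuscript.
'which manuscript' functions as the direct object of 'authorize'. The gap is right after 'authorize'.

Amira asked which manuscript the technician might authorize ___.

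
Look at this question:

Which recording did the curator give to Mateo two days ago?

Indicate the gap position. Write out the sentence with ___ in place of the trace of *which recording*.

In situ: The curator did give which recording to Mateo two days ago.
The filler 'which recording' is interpreted as the direct object of 'give'. The gap is right after 'give'.

Which recording did the curator give ___ to Mateo two days ago?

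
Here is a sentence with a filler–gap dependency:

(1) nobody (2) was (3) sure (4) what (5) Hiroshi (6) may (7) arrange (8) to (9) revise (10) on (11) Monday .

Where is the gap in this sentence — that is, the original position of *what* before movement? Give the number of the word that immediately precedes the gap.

Pre-movement form: Hiroshi may arrange to revise what on Monday.
The filler 'what' is interpreted as the direct object of 'revise'. It moves to the left edge, and the trace sits right after 'revise':
Nobody was sure what Hiroshi may arrange to revise ___ on Monday.
'revise' is word 9.

9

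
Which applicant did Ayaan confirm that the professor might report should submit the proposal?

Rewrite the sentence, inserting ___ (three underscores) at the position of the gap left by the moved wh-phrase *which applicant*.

Which applicant did Ayaan confirm that the professor might report ___ should submit the proposal?

Before movement: Ayaan did confirm that the professor might report which applicant should submit the proposal.
'which applicant' is the subject of the clause embedded under 'report'. The gap is right after 'report'.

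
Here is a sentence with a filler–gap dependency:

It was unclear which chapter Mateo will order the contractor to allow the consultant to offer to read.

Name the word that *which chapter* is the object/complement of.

In situ: Mateo will order the contractor to allow the consultant to offer to read which chapter.
'which chapter' is the direct object of 'read'. It moves to the left edge, and the trace sits right after 'read':
It was unclear which chapter Mateo will order the contractor to allow the consultant to offer to read ___.

read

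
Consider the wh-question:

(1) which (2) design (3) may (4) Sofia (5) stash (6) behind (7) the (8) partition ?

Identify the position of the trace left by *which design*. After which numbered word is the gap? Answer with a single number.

5

Pre-movement form: Sofia may stash which design behind the partition.
'which design' functions as the direct object of 'stash'. Fronting leaves a gap immediately after 'stash':
Which design may Sofia stash ___ behind the partition?
'stash' is word 5.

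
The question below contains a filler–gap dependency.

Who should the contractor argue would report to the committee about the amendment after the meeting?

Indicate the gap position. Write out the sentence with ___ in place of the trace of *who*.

In situ: The contractor should argue who would report to the committee about the amendment after the meeting.
'who' is the subject of the clause embedded under 'argue'. The gap is right after 'argue'.

Who should the contractor argue ___ would report to the committee about the amendment after the meeting?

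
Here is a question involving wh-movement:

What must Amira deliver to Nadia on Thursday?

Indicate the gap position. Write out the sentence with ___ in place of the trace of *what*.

What must Amira deliver ___ to Nadia on Thursday?

In situ: Amira must deliver what to Nadia on Thursday.
The filler 'what' is interpreted as the direct object of 'deliver'. The gap is right after 'deliver'.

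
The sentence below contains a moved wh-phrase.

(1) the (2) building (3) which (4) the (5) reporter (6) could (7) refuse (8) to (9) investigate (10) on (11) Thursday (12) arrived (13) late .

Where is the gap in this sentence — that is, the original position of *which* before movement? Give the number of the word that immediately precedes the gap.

'which' functions as the direct object of 'investigate'. Wh-movement fronts it, leaving a gap right after 'investigate':
The building which the reporter could refuse to investigate ___ on Thursday arrived late.
'investigate' is word 9.

9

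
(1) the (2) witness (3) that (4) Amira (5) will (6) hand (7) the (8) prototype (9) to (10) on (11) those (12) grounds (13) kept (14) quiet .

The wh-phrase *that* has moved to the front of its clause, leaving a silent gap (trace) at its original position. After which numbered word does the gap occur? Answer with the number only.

9

'that' functions as the object of the preposition 'to' (recipient of 'hand'). Fronting leaves a gap immediately after 'to':
The witness that Amira will hand the prototype to ___ on those grounds kept quiet.
'to' is word 9.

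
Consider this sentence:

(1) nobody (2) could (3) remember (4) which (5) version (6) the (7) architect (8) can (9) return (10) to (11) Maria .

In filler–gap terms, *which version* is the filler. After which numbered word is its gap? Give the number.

9

Pre-movement form: The architect can return which version to Maria.
'which version' functions as the direct object of 'return'. Fronting leaves a gap immediately after 'return':
Nobody could remember which version the architect can return ___ to Maria.
'return' is word 9.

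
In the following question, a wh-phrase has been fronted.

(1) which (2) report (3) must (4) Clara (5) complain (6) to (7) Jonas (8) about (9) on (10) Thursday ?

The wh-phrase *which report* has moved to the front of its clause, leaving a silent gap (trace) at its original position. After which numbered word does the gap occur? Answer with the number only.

In situ: Clara must complain to Jonas about which report on Thursday.
The filler 'which report' is interpreted as the object of the preposition 'about'. Fronting leaves a gap immediately after 'about':
Which report must Clara complain to Jonas about ___ on Thursday?
'about' is word 8.

8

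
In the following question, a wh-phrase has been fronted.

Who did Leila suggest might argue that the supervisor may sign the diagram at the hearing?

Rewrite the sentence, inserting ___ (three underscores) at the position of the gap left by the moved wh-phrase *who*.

Who did Leila suggest ___ might argue that the supervisor may sign the diagram at the hearing?

In situ: Leila did suggest who might argue that the supervisor may sign the diagram at the hearing.
'who' is the subject of the clause embedded under 'suggest'. The gap is right after 'suggest'.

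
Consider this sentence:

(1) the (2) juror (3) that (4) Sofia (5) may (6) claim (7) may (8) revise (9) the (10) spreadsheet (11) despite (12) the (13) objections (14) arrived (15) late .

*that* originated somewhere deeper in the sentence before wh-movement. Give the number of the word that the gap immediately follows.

6

'that' is the subject of the clause embedded under 'claim'. It moves to the left edge, and the trace sits right after 'claim':
The juror that Sofia may claim ___ may revise the spreadsheet despite the objections arrived late.
'claim' is word 6.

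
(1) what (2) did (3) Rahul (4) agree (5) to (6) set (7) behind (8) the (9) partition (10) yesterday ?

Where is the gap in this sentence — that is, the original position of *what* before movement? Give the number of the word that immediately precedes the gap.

Before movement: Rahul did agree to set what behind the partition yesterday.
'what' functions as the direct object of 'set'. Wh-movement fronts it, leaving a gap right after 'set':
What did Rahul agree to set ___ behind the partition yesterday?
'set' is word 6.

6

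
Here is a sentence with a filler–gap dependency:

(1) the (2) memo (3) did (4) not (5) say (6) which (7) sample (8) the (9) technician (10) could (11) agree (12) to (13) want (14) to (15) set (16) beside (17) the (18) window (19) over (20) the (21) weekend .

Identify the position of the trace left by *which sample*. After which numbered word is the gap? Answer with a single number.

15

Before movement: The technician could agree to want to set which sample beside the window over the weekend.
'which sample' functions as the direct object of 'set'. It moves to the left edge, and the trace sits right after 'set':
The memo did not say which sample the technician could agree to want to set ___ beside the window over the weekend.
'set' is word 15.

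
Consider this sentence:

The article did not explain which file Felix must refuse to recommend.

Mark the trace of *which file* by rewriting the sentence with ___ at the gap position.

The article did not explain which file Felix must refuse to recommend ___.

Pre-movement form: Felix must refuse to recommend which file.
'which file' is the direct object of 'recommend'. The gap is right after 'recommend'.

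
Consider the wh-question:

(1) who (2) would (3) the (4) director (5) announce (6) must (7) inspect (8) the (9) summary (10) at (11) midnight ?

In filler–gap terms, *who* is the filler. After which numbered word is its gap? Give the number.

Underlying clause: The director would announce who must inspect the summary at midnight.
The filler 'who' is interpreted as the subject of the clause embedded under 'announce'. Wh-movement fronts it, leaving a gap right after 'announce':
Who would the director announce ___ must inspect the summary at midnight?
'announce' is word 5.

5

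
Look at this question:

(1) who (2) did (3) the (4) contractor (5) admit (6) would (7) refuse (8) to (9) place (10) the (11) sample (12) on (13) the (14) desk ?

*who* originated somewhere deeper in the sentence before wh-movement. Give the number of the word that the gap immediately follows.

In situ: The contractor did admit who would refuse to place the sample on the desk.
The filler 'who' is interpreted as the subject of the clause embedded under 'admit'. Wh-movement fronts it, leaving a gap right after 'admit':
Who did the contractor admit ___ would refuse to place the sample on the desk?
'admit' is word 5.

5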